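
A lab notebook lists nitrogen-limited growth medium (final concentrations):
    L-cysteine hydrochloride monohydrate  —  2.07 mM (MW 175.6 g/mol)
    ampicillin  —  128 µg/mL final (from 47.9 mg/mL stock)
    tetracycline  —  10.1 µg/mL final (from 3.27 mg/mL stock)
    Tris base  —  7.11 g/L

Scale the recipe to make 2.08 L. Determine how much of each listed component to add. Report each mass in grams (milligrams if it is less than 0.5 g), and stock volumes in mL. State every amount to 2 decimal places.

L-cysteine hydrochloride monohydrate 0.76 g; ampicillin 5.56 mL; tetracycline 6.42 mL; Tris base 14.79 g

Working volume: 2.08 L.
L-cysteine hydrochloride monohydrate: 2.07 mmol/L × 175.6 g/mol × 2.08 L ÷ 1000 = 0.76 g
ampicillin: C1V1 = C2V2 → 128 µg/mL × 2080 mL ÷ 47900 µg/mL = 5.56 mL
tetracycline: V = C2·V2/C1 = 10.1 µg/mL × 2080 mL ÷ 3270 µg/mL = 6.42 mL
Tris base: 7.11 g/L × 2.08 L = 14.79 g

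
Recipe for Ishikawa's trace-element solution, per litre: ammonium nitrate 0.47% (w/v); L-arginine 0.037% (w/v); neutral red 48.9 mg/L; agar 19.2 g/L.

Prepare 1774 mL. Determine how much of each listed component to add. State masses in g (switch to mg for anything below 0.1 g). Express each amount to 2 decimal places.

Working volume: 1774 mL = 1.774 L.
ammonium nitrate: 0.47% w/v = 4.7 g/L → 4.7 × 1.774 L = 8.34 g
L-arginine: 0.037 g per 100 mL × 1774 mL ÷ 100 = 0.66 g
neutral red: 48.9 mg/L × 1.774 L = 86.75 mg
agar: 19.2 g/L × 1.774 L = 34.06 g

ammonium nitrate 8.34 g; L-arginine 0.66 g; neutral red 86.75 mg; agar 34.06 g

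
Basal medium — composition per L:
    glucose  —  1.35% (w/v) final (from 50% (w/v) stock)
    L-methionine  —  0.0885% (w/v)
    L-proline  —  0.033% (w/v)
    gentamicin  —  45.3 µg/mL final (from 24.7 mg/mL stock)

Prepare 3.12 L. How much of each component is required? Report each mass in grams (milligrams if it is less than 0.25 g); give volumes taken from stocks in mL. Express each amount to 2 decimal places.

Working volume: 3.12 L.
glucose: C1V1 = C2V2 → 1.35% ÷ 50% × 3120 mL = 84.24 mL
L-methionine: 0.0885% w/v = 0.885 g/L → 0.885 × 3.12 L = 2.76 g
L-proline: 0.033 g per 100 mL × 3120 mL ÷ 100 = 1.03 g
gentamicin: V = C2·V2/C1 = 45.3 µg/mL × 3120 mL ÷ 24700 µg/mL = 5.72 mL

glucose 84.24 mL; L-methionine 2.76 g; L-proline 1.03 g; gentamicin 5.72 mL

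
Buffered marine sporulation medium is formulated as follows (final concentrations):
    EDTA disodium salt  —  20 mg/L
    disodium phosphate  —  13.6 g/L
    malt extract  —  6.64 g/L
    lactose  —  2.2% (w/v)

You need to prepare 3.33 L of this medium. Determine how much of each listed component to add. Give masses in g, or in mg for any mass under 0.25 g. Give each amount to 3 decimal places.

Scale factor relative to 1 L: 3.33.
EDTA disodium salt: 20 mg/L × 3.33 L = 66.600 mg
disodium phosphate: 13.6 g/L × 3.33 L = 45.288 g
malt extract: 6.64 g/L × 3.33 L = 22.111 g
lactose: 2.2% w/v = 22 g/L → 22 × 3.33 L = 73.260 g

EDTA disodium salt 66.600 mg; disodium phosphate 45.288 g; malt extract 22.111 g; lactose 73.260 g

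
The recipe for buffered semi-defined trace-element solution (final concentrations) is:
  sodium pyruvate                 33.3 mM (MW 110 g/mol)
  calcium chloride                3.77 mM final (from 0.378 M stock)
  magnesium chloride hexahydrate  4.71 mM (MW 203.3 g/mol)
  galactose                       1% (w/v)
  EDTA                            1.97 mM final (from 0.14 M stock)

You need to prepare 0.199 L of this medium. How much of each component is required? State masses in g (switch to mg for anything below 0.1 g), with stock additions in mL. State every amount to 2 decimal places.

sodium pyruvate 0.73 g; calcium chloride 1.98 mL; magnesium chloride hexahydrate 0.19 g; galactose 1.99 g; EDTA 2.80 mL

Scale factor relative to 1 L: 0.199.
sodium pyruvate: 33.3 mmol/L × 110 g/mol × 0.199 L ÷ 1000 = 0.73 g
calcium chloride: dilute stock: 3.77 mM × 199 mL ÷ 378 mM = 1.98 mL
magnesium chloride hexahydrate: 4.71 mmol/L × 203.3 g/mol × 0.199 L ÷ 1000 = 0.19 g
galactose: 1 g per 100 mL × 199 mL ÷ 100 = 1.99 g
EDTA: V = C2·V2/C1 = 1.97 mM × 199 mL ÷ 140 mM = 2.80 mL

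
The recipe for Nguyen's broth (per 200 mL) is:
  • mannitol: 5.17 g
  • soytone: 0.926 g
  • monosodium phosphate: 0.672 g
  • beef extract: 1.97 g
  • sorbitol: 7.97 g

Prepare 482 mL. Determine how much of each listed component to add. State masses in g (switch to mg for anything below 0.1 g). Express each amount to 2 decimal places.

Ratio of target to recipe volume: 482 / 200 = 2.41.
mannitol: 5.17 g × (482 mL / 200 mL) = 12.46 g
soytone: 0.926 g × (482 mL / 200 mL) = 2.23 g
monosodium phosphate: 0.672 g × (482 mL / 200 mL) = 1.62 g
beef extract: 1.97 g × (482 mL / 200 mL) = 4.75 g
sorbitol: 7.97 g × (482 mL / 200 mL) = 19.21 g

mannitol 12.46 g; soytone 2.23 g; monosodium phosphate 1.62 g; beef extract 4.75 g; sorbitol 19.21 g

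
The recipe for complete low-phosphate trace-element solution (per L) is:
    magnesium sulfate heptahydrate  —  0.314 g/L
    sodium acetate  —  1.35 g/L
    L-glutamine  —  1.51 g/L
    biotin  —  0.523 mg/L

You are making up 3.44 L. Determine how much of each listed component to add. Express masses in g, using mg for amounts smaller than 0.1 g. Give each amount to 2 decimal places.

Working volume: 3.44 L.
magnesium sulfate heptahydrate: 0.314 g/L × 3.44 L = 1.08 g
sodium acetate: 1.35 g/L × 3.44 L = 4.64 g
L-glutamine: 1.51 g/L × 3.44 L = 5.19 g
biotin: 0.523 mg/L × 3.44 L = 1.80 mg

magnesium sulfate heptahydrate 1.08 g; sodium acetate 4.64 g; L-glutamine 5.19 g; biotin 1.80 mg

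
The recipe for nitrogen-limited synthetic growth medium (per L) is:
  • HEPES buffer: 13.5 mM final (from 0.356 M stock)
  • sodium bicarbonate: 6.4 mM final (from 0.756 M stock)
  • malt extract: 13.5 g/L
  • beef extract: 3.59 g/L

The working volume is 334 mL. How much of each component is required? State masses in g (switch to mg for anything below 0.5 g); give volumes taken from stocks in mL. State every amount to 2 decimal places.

HEPES buffer 12.67 mL; sodium bicarbonate 2.83 mL; malt extract 4.51 g; beef extract 1.20 g

Working volume: 334 mL = 0.334 L.
HEPES buffer: C1V1 = C2V2 → 13.5 mM × 334 mL ÷ 356 mM = 12.67 mL
sodium bicarbonate: V = C2·V2/C1 = 6.4 mM × 334 mL ÷ 756 mM = 2.83 mL
malt extract: 13.5 g/L × 0.334 L = 4.51 g
beef extract: 3.59 g/L × 0.334 L = 1.20 g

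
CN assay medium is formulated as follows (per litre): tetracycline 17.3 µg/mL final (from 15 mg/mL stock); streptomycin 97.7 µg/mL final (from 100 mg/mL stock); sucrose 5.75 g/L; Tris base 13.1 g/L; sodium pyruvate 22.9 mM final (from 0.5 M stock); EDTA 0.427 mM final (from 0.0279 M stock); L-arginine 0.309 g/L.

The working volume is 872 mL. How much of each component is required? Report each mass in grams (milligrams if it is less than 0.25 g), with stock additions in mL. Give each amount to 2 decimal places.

tetracycline 1.01 mL; streptomycin 0.85 mL; sucrose 5.01 g; Tris base 11.42 g; sodium pyruvate 39.94 mL; EDTA 13.35 mL; L-arginine 0.27 g

Scale factor relative to 1 L: 0.872.
tetracycline: V = C2·V2/C1 = 17.3 µg/mL × 872 mL ÷ 15000 µg/mL = 1.01 mL
streptomycin: C1V1 = C2V2 → 97.7 µg/mL × 872 mL ÷ 100000 µg/mL = 0.85 mL
sucrose: 5.75 g/L × 0.872 L = 5.01 g
Tris base: 13.1 g/L × 0.872 L = 11.42 g
sodium pyruvate: dilute stock: 22.9 mM × 872 mL ÷ 500 mM = 39.94 mL
EDTA: C1V1 = C2V2 → 0.427 mM × 872 mL ÷ 27.9 mM = 13.35 mL
L-arginine: 0.309 g/L × 0.872 L = 0.27 g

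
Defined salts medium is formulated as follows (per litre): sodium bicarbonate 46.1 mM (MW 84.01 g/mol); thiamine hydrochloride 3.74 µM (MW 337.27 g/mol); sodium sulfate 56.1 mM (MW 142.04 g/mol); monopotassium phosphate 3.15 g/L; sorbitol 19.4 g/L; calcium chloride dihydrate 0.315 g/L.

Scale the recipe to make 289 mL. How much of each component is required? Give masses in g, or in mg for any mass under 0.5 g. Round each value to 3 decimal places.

Scale factor relative to 1 L: 0.289.
sodium bicarbonate: 46.1 mmol/L × 84.01 g/mol × 0.289 L ÷ 1000 = 1.119 g
thiamine hydrochloride: 3.74 µmol/L × 337.27 g/mol × 0.289 L ÷ 1000 = 0.365 mg
sodium sulfate: 56.1 mmol/L × 142.04 g/mol × 0.289 L ÷ 1000 = 2.303 g
monopotassium phosphate: 3.15 g/L × 0.289 L = 0.910 g
sorbitol: 19.4 g/L × 0.289 L = 5.607 g
calcium chloride dihydrate: 0.315 g/L × 0.289 L = 0.091035 g = 91.035 mg

sodium bicarbonate 1.119 g; thiamine hydrochloride 0.365 mg; sodium sulfate 2.303 g; monopotassium phosphate 0.910 g; sorbitol 5.607 g; calcium chloride dihydrate 91.035 mg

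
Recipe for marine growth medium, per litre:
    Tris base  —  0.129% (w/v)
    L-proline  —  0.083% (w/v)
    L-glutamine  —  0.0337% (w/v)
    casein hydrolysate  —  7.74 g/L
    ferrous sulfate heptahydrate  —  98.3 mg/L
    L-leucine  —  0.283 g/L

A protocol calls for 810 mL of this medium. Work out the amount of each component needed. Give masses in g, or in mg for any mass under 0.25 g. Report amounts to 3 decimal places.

Target volume = 810 mL = 0.81 L.
Tris base: 0.129% w/v = 1.29 g/L → 1.29 × 0.81 L = 1.045 g
L-proline: 0.083 g per 100 mL × 810 mL ÷ 100 = 0.672 g
L-glutamine: 0.0337 g per 100 mL × 810 mL ÷ 100 = 0.273 g
casein hydrolysate: 7.74 g/L × 0.81 L = 6.269 g
ferrous sulfate heptahydrate: 98.3 mg/L × 0.81 L = 79.623 mg
L-leucine: 0.283 g/L × 0.81 L = 0.22923 g = 229.230 mg

Tris base 1.045 g; L-proline 0.672 g; L-glutamine 0.273 g; casein hydrolysate 6.269 g; ferrous sulfate heptahydrate 79.623 mg; L-leucine 229.230 mg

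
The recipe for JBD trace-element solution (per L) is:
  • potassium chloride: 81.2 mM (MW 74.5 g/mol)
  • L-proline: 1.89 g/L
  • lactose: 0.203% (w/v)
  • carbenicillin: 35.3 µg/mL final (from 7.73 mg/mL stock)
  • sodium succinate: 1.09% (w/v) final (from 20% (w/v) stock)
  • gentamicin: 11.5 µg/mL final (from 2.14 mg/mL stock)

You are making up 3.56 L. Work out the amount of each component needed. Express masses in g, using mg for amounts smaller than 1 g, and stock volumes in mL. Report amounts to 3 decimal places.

potassium chloride 21.536 g; L-proline 6.728 g; lactose 7.227 g; carbenicillin 16.257 mL; sodium succinate 194.020 mL; gentamicin 19.131 mL

Working volume: 3.56 L.
potassium chloride: 81.2 mmol/L × 74.5 g/mol × 3.56 L ÷ 1000 = 21.536 g
L-proline: 1.89 g/L × 3.56 L = 6.728 g
lactose: 0.203 g per 100 mL × 3560 mL ÷ 100 = 7.227 g
carbenicillin: dilute stock: 35.3 µg/mL × 3560 mL ÷ 7730 µg/mL = 16.257 mL
sodium succinate: dilute stock: 1.09% ÷ 20% × 3560 mL = 194.020 mL
gentamicin: V = C2·V2/C1 = 11.5 µg/mL × 3560 mL ÷ 2140 µg/mL = 19.131 mL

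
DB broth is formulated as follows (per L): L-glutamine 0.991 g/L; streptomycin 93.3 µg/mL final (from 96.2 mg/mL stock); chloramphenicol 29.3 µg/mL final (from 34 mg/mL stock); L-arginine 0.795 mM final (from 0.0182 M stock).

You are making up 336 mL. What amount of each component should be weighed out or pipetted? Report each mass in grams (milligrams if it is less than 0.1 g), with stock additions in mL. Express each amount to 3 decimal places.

L-glutamine 0.333 g; streptomycin 0.326 mL; chloramphenicol 0.290 mL; L-arginine 14.677 mL

Working volume: 336 mL = 0.336 L.
L-glutamine: 0.991 g/L × 0.336 L = 0.333 g
streptomycin: V = C2·V2/C1 = 93.3 µg/mL × 336 mL ÷ 96200 µg/mL = 0.326 mL
chloramphenicol: C1V1 = C2V2 → 29.3 µg/mL × 336 mL ÷ 34000 µg/mL = 0.290 mL
L-arginine: dilute stock: 0.795 mM × 336 mL ÷ 18.2 mM = 14.677 mL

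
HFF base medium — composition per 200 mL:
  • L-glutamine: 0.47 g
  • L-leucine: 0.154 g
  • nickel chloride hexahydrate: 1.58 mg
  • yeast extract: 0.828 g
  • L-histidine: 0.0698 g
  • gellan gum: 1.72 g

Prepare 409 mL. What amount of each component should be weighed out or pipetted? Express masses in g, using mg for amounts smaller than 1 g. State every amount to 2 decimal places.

L-glutamine 961.15 mg; L-leucine 314.93 mg; nickel chloride hexahydrate 3.23 mg; yeast extract 1.69 g; L-histidine 142.74 mg; gellan gum 3.52 g

Ratio of target to recipe volume: 409 / 200 = 2.045.
L-glutamine: 0.47 g × (409 mL / 200 mL) = 0.96115 g = 961.15 mg
L-leucine: 0.154 g × (409 mL / 200 mL) = 0.31493 g = 314.93 mg
nickel chloride hexahydrate: 1.58 mg × (409 mL / 200 mL) = 3.23 mg
yeast extract: 0.828 g × (409 mL / 200 mL) = 1.69 g
L-histidine: 0.0698 g × (409 mL / 200 mL) = 0.142741 g = 142.74 mg
gellan gum: 1.72 g × (409 mL / 200 mL) = 3.52 g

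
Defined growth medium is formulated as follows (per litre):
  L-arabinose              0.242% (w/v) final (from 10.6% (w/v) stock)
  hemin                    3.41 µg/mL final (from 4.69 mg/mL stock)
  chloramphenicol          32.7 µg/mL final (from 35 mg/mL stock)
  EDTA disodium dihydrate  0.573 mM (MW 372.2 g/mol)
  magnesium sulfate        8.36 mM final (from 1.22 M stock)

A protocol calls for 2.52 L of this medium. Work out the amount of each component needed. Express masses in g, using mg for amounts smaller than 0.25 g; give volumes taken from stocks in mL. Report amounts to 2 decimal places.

Scale factor relative to 1 L: 2.52.
L-arabinose: V = C2·V2/C1 = 0.242% ÷ 10.6% × 2520 mL = 57.53 mL
hemin: C1V1 = C2V2 → 3.41 µg/mL × 2520 mL ÷ 4690 µg/mL = 1.83 mL
chloramphenicol: V = C2·V2/C1 = 32.7 µg/mL × 2520 mL ÷ 35000 µg/mL = 2.35 mL
EDTA disodium dihydrate: 0.573 mmol/L × 372.2 g/mol × 2.52 L ÷ 1000 = 0.54 g
magnesium sulfate: V = C2·V2/C1 = 8.36 mM × 2520 mL ÷ 1220 mM = 17.27 mL

L-arabinose 57.53 mL; hemin 1.83 mL; chloramphenicol 2.35 mL; EDTA disodium dihydrate 0.54 g; magnesium sulfate 17.27 mL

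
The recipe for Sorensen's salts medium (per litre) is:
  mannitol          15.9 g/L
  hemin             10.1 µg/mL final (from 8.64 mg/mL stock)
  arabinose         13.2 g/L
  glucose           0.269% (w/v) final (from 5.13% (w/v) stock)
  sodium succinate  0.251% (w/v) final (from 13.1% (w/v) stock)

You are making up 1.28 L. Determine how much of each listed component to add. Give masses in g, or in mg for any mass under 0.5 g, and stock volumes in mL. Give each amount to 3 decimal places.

mannitol 20.352 g; hemin 1.496 mL; arabinose 16.896 g; glucose 67.119 mL; sodium succinate 24.525 mL

Working volume: 1.28 L.
mannitol: 15.9 g/L × 1.28 L = 20.352 g
hemin: C1V1 = C2V2 → 10.1 µg/mL × 1280 mL ÷ 8640 µg/mL = 1.496 mL
arabinose: 13.2 g/L × 1.28 L = 16.896 g
glucose: C1V1 = C2V2 → 0.269% ÷ 5.13% × 1280 mL = 67.119 mL
sodium succinate: V = C2·V2/C1 = 0.251% ÷ 13.1% × 1280 mL = 24.525 mL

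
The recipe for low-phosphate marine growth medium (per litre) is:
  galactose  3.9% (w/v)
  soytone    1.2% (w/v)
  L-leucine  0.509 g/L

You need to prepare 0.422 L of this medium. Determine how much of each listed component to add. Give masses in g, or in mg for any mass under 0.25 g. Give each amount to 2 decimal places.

Scale factor relative to 1 L: 0.422.
galactose: 3.9 g per 100 mL × 422 mL ÷ 100 = 16.46 g
soytone: 1.2% w/v = 12 g/L → 12 × 0.422 L = 5.06 g
L-leucine: 0.509 g/L × 0.422 L = 0.214798 g = 214.80 mg

galactose 16.46 g; soytone 5.06 g; L-leucine 214.80 mg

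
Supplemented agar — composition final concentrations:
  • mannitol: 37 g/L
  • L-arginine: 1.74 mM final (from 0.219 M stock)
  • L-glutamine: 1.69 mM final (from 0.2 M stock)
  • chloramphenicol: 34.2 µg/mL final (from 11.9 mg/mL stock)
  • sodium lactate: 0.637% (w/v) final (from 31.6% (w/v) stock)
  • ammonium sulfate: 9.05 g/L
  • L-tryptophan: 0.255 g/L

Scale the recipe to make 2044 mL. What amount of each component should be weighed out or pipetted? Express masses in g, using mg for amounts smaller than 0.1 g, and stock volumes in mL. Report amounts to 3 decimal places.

Scale factor relative to 1 L: 2.044.
mannitol: 37 g/L × 2.044 L = 75.628 g
L-arginine: V = C2·V2/C1 = 1.74 mM × 2044 mL ÷ 219 mM = 16.240 mL
L-glutamine: C1V1 = C2V2 → 1.69 mM × 2044 mL ÷ 200 mM = 17.272 mL
chloramphenicol: V = C2·V2/C1 = 34.2 µg/mL × 2044 mL ÷ 11900 µg/mL = 5.874 mL
sodium lactate: C1V1 = C2V2 → 0.637% ÷ 31.6% × 2044 mL = 41.203 mL
ammonium sulfate: 9.05 g/L × 2.044 L = 18.498 g
L-tryptophan: 0.255 g/L × 2.044 L = 0.521 g

mannitol 75.628 g; L-arginine 16.240 mL; L-glutamine 17.272 mL; chloramphenicol 5.874 mL; sodium lactate 41.203 mL; ammonium sulfate 18.498 g; L-tryptophan 0.521 g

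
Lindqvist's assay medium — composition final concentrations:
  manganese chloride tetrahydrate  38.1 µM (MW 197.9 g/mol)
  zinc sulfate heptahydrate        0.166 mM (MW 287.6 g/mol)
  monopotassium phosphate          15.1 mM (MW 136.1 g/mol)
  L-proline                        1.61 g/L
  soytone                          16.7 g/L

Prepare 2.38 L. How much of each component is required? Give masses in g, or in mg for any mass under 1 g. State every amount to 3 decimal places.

Working volume: 2.38 L.
manganese chloride tetrahydrate: 38.1 µmol/L × 197.9 g/mol × 2.38 L ÷ 1000 = 17.945 mg
zinc sulfate heptahydrate: 0.166 mmol/L × 287.6 mg/mmol × 2.38 L = 113.625 mg
monopotassium phosphate: 15.1 mmol/L × 136.1 g/mol × 2.38 L ÷ 1000 = 4.891 g
L-proline: 1.61 g/L × 2.38 L = 3.832 g
soytone: 16.7 g/L × 2.38 L = 39.746 g

manganese chloride tetrahydrate 17.945 mg; zinc sulfate heptahydrate 113.625 mg; monopotassium phosphate 4.891 g; L-proline 3.832 g; soytone 39.746 g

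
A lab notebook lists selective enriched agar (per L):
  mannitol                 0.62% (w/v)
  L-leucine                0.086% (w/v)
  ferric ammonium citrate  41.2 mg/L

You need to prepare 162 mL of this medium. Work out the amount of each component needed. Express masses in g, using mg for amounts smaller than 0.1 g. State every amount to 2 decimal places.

mannitol 1.00 g; L-leucine 0.14 g; ferric ammonium citrate 6.67 mg

Working volume: 162 mL = 0.162 L.
mannitol: 0.62% w/v = 6.2 g/L → 6.2 × 0.162 L = 1.00 g
L-leucine: 0.086 g per 100 mL × 162 mL ÷ 100 = 0.14 g
ferric ammonium citrate: 41.2 mg/L × 0.162 L = 6.67 mg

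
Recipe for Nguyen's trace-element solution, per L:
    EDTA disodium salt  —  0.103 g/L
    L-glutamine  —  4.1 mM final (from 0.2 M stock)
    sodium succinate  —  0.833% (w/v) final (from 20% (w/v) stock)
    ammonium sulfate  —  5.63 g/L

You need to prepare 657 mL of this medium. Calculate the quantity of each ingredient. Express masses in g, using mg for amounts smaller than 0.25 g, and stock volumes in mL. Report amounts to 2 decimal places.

EDTA disodium salt 67.67 mg; L-glutamine 13.47 mL; sodium succinate 27.36 mL; ammonium sulfate 3.70 g

Target volume = 657 mL = 0.657 L.
EDTA disodium salt: 0.103 g/L × 0.657 L = 0.067671 g = 67.67 mg
L-glutamine: V = C2·V2/C1 = 4.1 mM × 657 mL ÷ 200 mM = 13.47 mL
sodium succinate: dilute stock: 0.833% ÷ 20% × 657 mL = 27.36 mL
ammonium sulfate: 5.63 g/L × 0.657 L = 3.70 g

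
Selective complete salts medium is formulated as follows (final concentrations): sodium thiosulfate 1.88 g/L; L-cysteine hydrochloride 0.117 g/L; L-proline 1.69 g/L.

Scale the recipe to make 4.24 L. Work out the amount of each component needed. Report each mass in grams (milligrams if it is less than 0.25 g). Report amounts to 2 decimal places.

sodium thiosulfate 7.97 g; L-cysteine hydrochloride 0.50 g; L-proline 7.17 g

Working volume: 4.24 L.
sodium thiosulfate: 1.88 g/L × 4.24 L = 7.97 g
L-cysteine hydrochloride: 0.117 g/L × 4.24 L = 0.50 g
L-proline: 1.69 g/L × 4.24 L = 7.17 g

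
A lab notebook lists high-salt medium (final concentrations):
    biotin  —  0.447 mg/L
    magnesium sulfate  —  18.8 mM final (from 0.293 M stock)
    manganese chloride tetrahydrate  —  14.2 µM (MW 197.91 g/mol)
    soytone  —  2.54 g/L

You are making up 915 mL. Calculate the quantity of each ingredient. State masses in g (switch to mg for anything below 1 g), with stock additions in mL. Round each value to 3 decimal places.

biotin 0.409 mg; magnesium sulfate 58.710 mL; manganese chloride tetrahydrate 2.571 mg; soytone 2.324 g

Target volume = 915 mL = 0.915 L.
biotin: 0.447 mg/L × 0.915 L = 0.409 mg
magnesium sulfate: dilute stock: 18.8 mM × 915 mL ÷ 293 mM = 58.710 mL
manganese chloride tetrahydrate: 14.2 µmol/L × 197.91 g/mol × 0.915 L ÷ 1000 = 2.571 mg
soytone: 2.54 g/L × 0.915 L = 2.324 g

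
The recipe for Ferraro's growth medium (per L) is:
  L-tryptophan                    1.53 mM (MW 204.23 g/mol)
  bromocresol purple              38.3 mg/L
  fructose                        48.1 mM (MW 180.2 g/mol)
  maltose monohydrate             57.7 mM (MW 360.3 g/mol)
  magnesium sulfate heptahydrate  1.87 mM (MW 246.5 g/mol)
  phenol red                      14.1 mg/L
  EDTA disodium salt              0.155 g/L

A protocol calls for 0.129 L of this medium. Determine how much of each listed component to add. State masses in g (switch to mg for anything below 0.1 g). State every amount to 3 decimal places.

Scale factor relative to 1 L: 0.129.
L-tryptophan: 1.53 mmol/L × 204.23 mg/mmol × 0.129 L = 40.309 mg
bromocresol purple: 38.3 mg/L × 0.129 L = 4.941 mg
fructose: 48.1 mmol/L × 180.2 g/mol × 0.129 L ÷ 1000 = 1.118 g
maltose monohydrate: 57.7 mmol/L × 360.3 g/mol × 0.129 L ÷ 1000 = 2.682 g
magnesium sulfate heptahydrate: 1.87 mmol/L × 246.5 mg/mmol × 0.129 L = 59.463 mg
phenol red: 14.1 mg/L × 0.129 L = 1.819 mg
EDTA disodium salt: 0.155 g/L × 0.129 L = 0.019995 g = 19.995 mg

L-tryptophan 40.309 mg; bromocresol purple 4.941 mg; fructose 1.118 g; maltose monohydrate 2.682 g; magnesium sulfate heptahydrate 59.463 mg; phenol red 1.819 mg; EDTA disodium salt 19.995 mg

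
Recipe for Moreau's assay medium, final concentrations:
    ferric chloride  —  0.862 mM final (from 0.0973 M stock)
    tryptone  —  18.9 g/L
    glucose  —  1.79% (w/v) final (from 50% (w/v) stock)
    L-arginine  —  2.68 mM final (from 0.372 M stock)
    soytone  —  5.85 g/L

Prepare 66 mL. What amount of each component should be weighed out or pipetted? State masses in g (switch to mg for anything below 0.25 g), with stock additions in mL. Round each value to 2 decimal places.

ferric chloride 0.58 mL; tryptone 1.25 g; glucose 2.36 mL; L-arginine 0.48 mL; soytone 0.39 g

Working volume: 66 mL = 0.066 L.
ferric chloride: C1V1 = C2V2 → 0.862 mM × 66 mL ÷ 97.3 mM = 0.58 mL
tryptone: 18.9 g/L × 0.066 L = 1.25 g
glucose: dilute stock: 1.79% ÷ 50% × 66 mL = 2.36 mL
L-arginine: dilute stock: 2.68 mM × 66 mL ÷ 372 mM = 0.48 mL
soytone: 5.85 g/L × 0.066 L = 0.39 g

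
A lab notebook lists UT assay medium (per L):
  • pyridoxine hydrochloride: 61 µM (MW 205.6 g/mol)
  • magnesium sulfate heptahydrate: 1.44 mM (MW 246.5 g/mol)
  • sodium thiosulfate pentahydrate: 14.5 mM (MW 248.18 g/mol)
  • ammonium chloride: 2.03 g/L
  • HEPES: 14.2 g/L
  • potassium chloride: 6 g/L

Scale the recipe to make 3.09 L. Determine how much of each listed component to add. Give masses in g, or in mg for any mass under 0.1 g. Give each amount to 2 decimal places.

Working volume: 3.09 L.
pyridoxine hydrochloride: 61 µmol/L × 205.6 g/mol × 3.09 L ÷ 1000 = 38.75 mg
magnesium sulfate heptahydrate: 1.44 mmol/L × 246.5 g/mol × 3.09 L ÷ 1000 = 1.10 g
sodium thiosulfate pentahydrate: 14.5 mmol/L × 248.18 g/mol × 3.09 L ÷ 1000 = 11.12 g
ammonium chloride: 2.03 g/L × 3.09 L = 6.27 g
HEPES: 14.2 g/L × 3.09 L = 43.88 g
potassium chloride: 6 g/L × 3.09 L = 18.54 g

pyridoxine hydrochloride 38.75 mg; magnesium sulfate heptahydrate 1.10 g; sodium thiosulfate pentahydrate 11.12 g; ammonium chloride 6.27 g; HEPES 43.88 g; potassium chloride 18.54 g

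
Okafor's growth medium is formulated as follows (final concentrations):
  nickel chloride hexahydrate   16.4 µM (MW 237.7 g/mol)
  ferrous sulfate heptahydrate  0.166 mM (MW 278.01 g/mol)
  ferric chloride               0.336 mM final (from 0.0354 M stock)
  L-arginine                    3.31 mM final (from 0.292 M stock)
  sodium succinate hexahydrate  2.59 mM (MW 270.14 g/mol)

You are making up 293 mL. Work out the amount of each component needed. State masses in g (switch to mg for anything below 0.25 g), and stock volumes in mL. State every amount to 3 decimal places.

nickel chloride hexahydrate 1.142 mg; ferrous sulfate heptahydrate 13.522 mg; ferric chloride 2.781 mL; L-arginine 3.321 mL; sodium succinate hexahydrate 205.001 mg

Scale factor relative to 1 L: 0.293.
nickel chloride hexahydrate: 16.4 µmol/L × 237.7 g/mol × 0.293 L ÷ 1000 = 1.142 mg
ferrous sulfate heptahydrate: 0.166 mmol/L × 278.01 mg/mmol × 0.293 L = 13.522 mg
ferric chloride: C1V1 = C2V2 → 0.336 mM × 293 mL ÷ 35.4 mM = 2.781 mL
L-arginine: dilute stock: 3.31 mM × 293 mL ÷ 292 mM = 3.321 mL
sodium succinate hexahydrate: 2.59 mmol/L × 270.14 mg/mmol × 0.293 L = 205.001 mg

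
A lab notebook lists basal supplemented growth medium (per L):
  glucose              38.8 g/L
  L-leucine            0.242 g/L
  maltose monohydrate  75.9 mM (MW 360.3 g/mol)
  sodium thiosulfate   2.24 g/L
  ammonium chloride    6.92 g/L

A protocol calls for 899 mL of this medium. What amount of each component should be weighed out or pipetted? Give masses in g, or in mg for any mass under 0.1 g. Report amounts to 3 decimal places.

glucose 34.881 g; L-leucine 0.218 g; maltose monohydrate 24.585 g; sodium thiosulfate 2.014 g; ammonium chloride 6.221 g

Scale factor relative to 1 L: 0.899.
glucose: 38.8 g/L × 0.899 L = 34.881 g
L-leucine: 0.242 g/L × 0.899 L = 0.218 g
maltose monohydrate: 75.9 mmol/L × 360.3 g/mol × 0.899 L ÷ 1000 = 24.585 g
sodium thiosulfate: 2.24 g/L × 0.899 L = 2.014 g
ammonium chloride: 6.92 g/L × 0.899 L = 6.221 g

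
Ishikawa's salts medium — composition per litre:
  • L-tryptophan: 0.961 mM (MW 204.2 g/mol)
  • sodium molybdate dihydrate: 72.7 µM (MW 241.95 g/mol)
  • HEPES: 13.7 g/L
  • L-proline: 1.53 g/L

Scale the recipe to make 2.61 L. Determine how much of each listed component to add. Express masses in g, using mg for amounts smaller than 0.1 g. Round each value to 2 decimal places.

Working volume: 2.61 L.
L-tryptophan: 0.961 mmol/L × 204.2 g/mol × 2.61 L ÷ 1000 = 0.51 g
sodium molybdate dihydrate: 72.7 µmol/L × 241.95 g/mol × 2.61 L ÷ 1000 = 45.91 mg
HEPES: 13.7 g/L × 2.61 L = 35.76 g
L-proline: 1.53 g/L × 2.61 L = 3.99 g

L-tryptophan 0.51 g; sodium molybdate dihydrate 45.91 mg; HEPES 35.76 g; L-proline 3.99 g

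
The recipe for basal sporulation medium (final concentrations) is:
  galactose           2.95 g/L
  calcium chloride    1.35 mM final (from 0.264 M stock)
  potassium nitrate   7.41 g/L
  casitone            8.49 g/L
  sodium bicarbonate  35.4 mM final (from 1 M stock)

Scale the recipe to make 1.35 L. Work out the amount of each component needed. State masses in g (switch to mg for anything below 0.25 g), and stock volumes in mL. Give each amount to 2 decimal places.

galactose 3.98 g; calcium chloride 6.90 mL; potassium nitrate 10.00 g; casitone 11.46 g; sodium bicarbonate 47.79 mL

Working volume: 1.35 L.
galactose: 2.95 g/L × 1.35 L = 3.98 g
calcium chloride: V = C2·V2/C1 = 1.35 mM × 1350 mL ÷ 264 mM = 6.90 mL
potassium nitrate: 7.41 g/L × 1.35 L = 10.00 g
casitone: 8.49 g/L × 1.35 L = 11.46 g
sodium bicarbonate: V = C2·V2/C1 = 35.4 mM × 1350 mL ÷ 1000 mM = 47.79 mL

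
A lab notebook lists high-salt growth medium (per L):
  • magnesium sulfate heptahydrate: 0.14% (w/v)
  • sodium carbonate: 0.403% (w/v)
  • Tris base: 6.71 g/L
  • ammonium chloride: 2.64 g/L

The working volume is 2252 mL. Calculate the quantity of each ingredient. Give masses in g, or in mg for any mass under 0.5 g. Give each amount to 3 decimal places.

magnesium sulfate heptahydrate 3.153 g; sodium carbonate 9.076 g; Tris base 15.111 g; ammonium chloride 5.945 g

Working volume: 2252 mL = 2.252 L.
magnesium sulfate heptahydrate: 0.14% w/v = 1.4 g/L → 1.4 × 2.252 L = 3.153 g
sodium carbonate: 0.403% w/v = 4.03 g/L → 4.03 × 2.252 L = 9.076 g
Tris base: 6.71 g/L × 2.252 L = 15.111 g
ammonium chloride: 2.64 g/L × 2.252 L = 5.945 g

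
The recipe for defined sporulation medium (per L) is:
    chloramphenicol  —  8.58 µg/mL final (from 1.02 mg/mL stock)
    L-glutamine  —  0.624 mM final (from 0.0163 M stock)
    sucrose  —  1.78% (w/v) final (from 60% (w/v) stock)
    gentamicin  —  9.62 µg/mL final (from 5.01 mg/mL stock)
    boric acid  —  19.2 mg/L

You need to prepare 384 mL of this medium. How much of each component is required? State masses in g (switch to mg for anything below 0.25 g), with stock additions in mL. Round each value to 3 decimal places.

chloramphenicol 3.230 mL; L-glutamine 14.700 mL; sucrose 11.392 mL; gentamicin 0.737 mL; boric acid 7.373 mg

Target volume = 384 mL = 0.384 L.
chloramphenicol: V = C2·V2/C1 = 8.58 µg/mL × 384 mL ÷ 1020 µg/mL = 3.230 mL
L-glutamine: dilute stock: 0.624 mM × 384 mL ÷ 16.3 mM = 14.700 mL
sucrose: dilute stock: 1.78% ÷ 60% × 384 mL = 11.392 mL
gentamicin: V = C2·V2/C1 = 9.62 µg/mL × 384 mL ÷ 5010 µg/mL = 0.737 mL
boric acid: 19.2 mg/L × 0.384 L = 7.373 mg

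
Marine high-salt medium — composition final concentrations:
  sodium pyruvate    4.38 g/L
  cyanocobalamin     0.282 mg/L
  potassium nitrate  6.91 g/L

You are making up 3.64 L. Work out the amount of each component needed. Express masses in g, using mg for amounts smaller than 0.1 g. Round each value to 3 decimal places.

sodium pyruvate 15.943 g; cyanocobalamin 1.026 mg; potassium nitrate 25.152 g

Working volume: 3.64 L.
sodium pyruvate: 4.38 g/L × 3.64 L = 15.943 g
cyanocobalamin: 0.282 mg/L × 3.64 L = 1.026 mg
potassium nitrate: 6.91 g/L × 3.64 L = 25.152 g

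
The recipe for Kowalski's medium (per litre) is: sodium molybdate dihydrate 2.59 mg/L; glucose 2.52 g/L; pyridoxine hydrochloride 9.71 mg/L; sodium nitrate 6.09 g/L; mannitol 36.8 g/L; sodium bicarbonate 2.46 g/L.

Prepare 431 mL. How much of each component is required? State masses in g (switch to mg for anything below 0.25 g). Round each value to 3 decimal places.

sodium molybdate dihydrate 1.116 mg; glucose 1.086 g; pyridoxine hydrochloride 4.185 mg; sodium nitrate 2.625 g; mannitol 15.861 g; sodium bicarbonate 1.060 g

Scale factor relative to 1 L: 0.431.
sodium molybdate dihydrate: 2.59 mg/L × 0.431 L = 1.116 mg
glucose: 2.52 g/L × 0.431 L = 1.086 g
pyridoxine hydrochloride: 9.71 mg/L × 0.431 L = 4.185 mg
sodium nitrate: 6.09 g/L × 0.431 L = 2.625 g
mannitol: 36.8 g/L × 0.431 L = 15.861 g
sodium bicarbonate: 2.46 g/L × 0.431 L = 1.060 g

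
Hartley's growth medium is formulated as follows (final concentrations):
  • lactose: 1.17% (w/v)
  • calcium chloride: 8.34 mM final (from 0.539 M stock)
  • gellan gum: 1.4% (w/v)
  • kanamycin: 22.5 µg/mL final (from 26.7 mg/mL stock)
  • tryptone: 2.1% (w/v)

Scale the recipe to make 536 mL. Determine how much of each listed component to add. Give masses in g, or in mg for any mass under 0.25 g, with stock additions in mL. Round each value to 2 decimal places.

lactose 6.27 g; calcium chloride 8.29 mL; gellan gum 7.50 g; kanamycin 0.45 mL; tryptone 11.26 g

Target volume = 536 mL = 0.536 L.
lactose: 1.17 g per 100 mL × 536 mL ÷ 100 = 6.27 g
calcium chloride: C1V1 = C2V2 → 8.34 mM × 536 mL ÷ 539 mM = 8.29 mL
gellan gum: 1.4% w/v = 14 g/L → 14 × 0.536 L = 7.50 g
kanamycin: C1V1 = C2V2 → 22.5 µg/mL × 536 mL ÷ 26700 µg/mL = 0.45 mL
tryptone: 2.1% w/v = 21 g/L → 21 × 0.536 L = 11.26 g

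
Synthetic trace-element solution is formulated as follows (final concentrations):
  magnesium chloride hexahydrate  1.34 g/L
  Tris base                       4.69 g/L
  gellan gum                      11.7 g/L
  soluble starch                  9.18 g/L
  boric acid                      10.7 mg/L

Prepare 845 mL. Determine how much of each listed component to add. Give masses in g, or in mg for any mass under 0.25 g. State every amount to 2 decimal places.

Target volume = 845 mL = 0.845 L.
magnesium chloride hexahydrate: 1.34 g/L × 0.845 L = 1.13 g
Tris base: 4.69 g/L × 0.845 L = 3.96 g
gellan gum: 11.7 g/L × 0.845 L = 9.89 g
soluble starch: 9.18 g/L × 0.845 L = 7.76 g
boric acid: 10.7 mg/L × 0.845 L = 9.04 mg

magnesium chloride hexahydrate 1.13 g; Tris base 3.96 g; gellan gum 9.89 g; soluble starch 7.76 g; boric acid 9.04 mg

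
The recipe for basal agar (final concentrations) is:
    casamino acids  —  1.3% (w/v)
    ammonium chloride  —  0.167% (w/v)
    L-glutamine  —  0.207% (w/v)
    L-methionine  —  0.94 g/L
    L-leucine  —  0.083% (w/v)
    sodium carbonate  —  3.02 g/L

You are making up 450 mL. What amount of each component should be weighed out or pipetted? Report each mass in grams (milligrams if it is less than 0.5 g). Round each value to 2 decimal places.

casamino acids 5.85 g; ammonium chloride 0.75 g; L-glutamine 0.93 g; L-methionine 423.00 mg; L-leucine 373.50 mg; sodium carbonate 1.36 g

Scale factor relative to 1 L: 0.45.
casamino acids: 1.3% w/v = 13 g/L → 13 × 0.45 L = 5.85 g
ammonium chloride: 0.167 g per 100 mL × 450 mL ÷ 100 = 0.75 g
L-glutamine: 0.207% w/v = 2.07 g/L → 2.07 × 0.45 L = 0.93 g
L-methionine: 0.94 g/L × 0.45 L = 0.423 g = 423.00 mg
L-leucine: 0.083 g per 100 mL × 450 mL ÷ 100 = 0.3735 g = 373.50 mg
sodium carbonate: 3.02 g/L × 0.45 L = 1.36 g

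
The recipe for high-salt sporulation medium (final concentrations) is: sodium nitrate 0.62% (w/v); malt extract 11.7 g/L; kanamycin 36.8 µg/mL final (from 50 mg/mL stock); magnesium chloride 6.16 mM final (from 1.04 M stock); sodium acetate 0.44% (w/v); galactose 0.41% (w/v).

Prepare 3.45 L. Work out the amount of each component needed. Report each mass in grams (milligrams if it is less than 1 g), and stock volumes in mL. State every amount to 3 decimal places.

Scale factor relative to 1 L: 3.45.
sodium nitrate: 0.62 g per 100 mL × 3450 mL ÷ 100 = 21.390 g
malt extract: 11.7 g/L × 3.45 L = 40.365 g
kanamycin: V = C2·V2/C1 = 36.8 µg/mL × 3450 mL ÷ 50000 µg/mL = 2.539 mL
magnesium chloride: dilute stock: 6.16 mM × 3450 mL ÷ 1040 mM = 20.435 mL
sodium acetate: 0.44 g per 100 mL × 3450 mL ÷ 100 = 15.180 g
galactose: 0.41% w/v = 4.1 g/L → 4.1 × 3.45 L = 14.145 g

sodium nitrate 21.390 g; malt extract 40.365 g; kanamycin 2.539 mL; magnesium chloride 20.435 mL; sodium acetate 15.180 g; galactose 14.145 g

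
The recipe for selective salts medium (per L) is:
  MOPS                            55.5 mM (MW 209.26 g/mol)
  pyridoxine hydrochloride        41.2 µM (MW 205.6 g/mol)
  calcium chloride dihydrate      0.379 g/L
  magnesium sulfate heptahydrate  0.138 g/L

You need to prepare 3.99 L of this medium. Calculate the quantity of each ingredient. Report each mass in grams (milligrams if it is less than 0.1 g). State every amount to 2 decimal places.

MOPS 46.34 g; pyridoxine hydrochloride 33.80 mg; calcium chloride dihydrate 1.51 g; magnesium sulfate heptahydrate 0.55 g

Working volume: 3.99 L.
MOPS: 55.5 mmol/L × 209.26 g/mol × 3.99 L ÷ 1000 = 46.34 g
pyridoxine hydrochloride: 41.2 µmol/L × 205.6 g/mol × 3.99 L ÷ 1000 = 33.80 mg
calcium chloride dihydrate: 0.379 g/L × 3.99 L = 1.51 g
magnesium sulfate heptahydrate: 0.138 g/L × 3.99 L = 0.55 g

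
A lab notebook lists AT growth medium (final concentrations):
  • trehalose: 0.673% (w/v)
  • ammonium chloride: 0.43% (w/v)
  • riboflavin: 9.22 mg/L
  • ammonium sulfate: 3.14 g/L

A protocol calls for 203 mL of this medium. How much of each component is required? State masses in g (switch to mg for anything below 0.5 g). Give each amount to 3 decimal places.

trehalose 1.366 g; ammonium chloride 0.873 g; riboflavin 1.872 mg; ammonium sulfate 0.637 g

Scale factor relative to 1 L: 0.203.
trehalose: 0.673% w/v = 6.73 g/L → 6.73 × 0.203 L = 1.366 g
ammonium chloride: 0.43% w/v = 4.3 g/L → 4.3 × 0.203 L = 0.873 g
riboflavin: 9.22 mg/L × 0.203 L = 1.872 mg
ammonium sulfate: 3.14 g/L × 0.203 L = 0.637 g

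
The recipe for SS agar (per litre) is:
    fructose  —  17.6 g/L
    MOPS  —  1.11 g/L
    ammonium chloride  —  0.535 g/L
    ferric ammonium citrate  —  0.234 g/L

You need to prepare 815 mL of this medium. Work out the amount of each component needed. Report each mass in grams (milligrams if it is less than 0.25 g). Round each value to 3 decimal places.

fructose 14.344 g; MOPS 0.905 g; ammonium chloride 0.436 g; ferric ammonium citrate 190.710 mg

Target volume = 815 mL = 0.815 L.
fructose: 17.6 g/L × 0.815 L = 14.344 g
MOPS: 1.11 g/L × 0.815 L = 0.905 g
ammonium chloride: 0.535 g/L × 0.815 L = 0.436 g
ferric ammonium citrate: 0.234 g/L × 0.815 L = 0.19071 g = 190.710 mg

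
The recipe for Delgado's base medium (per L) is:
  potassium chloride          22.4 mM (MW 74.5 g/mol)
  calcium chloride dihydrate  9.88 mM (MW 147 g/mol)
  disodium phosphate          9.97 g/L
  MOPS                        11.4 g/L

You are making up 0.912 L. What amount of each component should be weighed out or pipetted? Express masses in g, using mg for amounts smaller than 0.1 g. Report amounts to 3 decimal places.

potassium chloride 1.522 g; calcium chloride dihydrate 1.325 g; disodium phosphate 9.093 g; MOPS 10.397 g

Working volume: 0.912 L.
potassium chloride: 22.4 mmol/L × 74.5 g/mol × 0.912 L ÷ 1000 = 1.522 g
calcium chloride dihydrate: 9.88 mmol/L × 147 g/mol × 0.912 L ÷ 1000 = 1.325 g
disodium phosphate: 9.97 g/L × 0.912 L = 9.093 g
MOPS: 11.4 g/L × 0.912 L = 10.397 g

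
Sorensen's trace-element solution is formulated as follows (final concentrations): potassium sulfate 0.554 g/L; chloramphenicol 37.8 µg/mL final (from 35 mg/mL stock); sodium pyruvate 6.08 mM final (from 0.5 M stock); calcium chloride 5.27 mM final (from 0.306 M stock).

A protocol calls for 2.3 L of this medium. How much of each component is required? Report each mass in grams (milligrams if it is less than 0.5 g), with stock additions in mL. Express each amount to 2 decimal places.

Working volume: 2.3 L.
potassium sulfate: 0.554 g/L × 2.3 L = 1.27 g
chloramphenicol: C1V1 = C2V2 → 37.8 µg/mL × 2300 mL ÷ 35000 µg/mL = 2.48 mL
sodium pyruvate: V = C2·V2/C1 = 6.08 mM × 2300 mL ÷ 500 mM = 27.97 mL
calcium chloride: C1V1 = C2V2 → 5.27 mM × 2300 mL ÷ 306 mM = 39.61 mL

potassium sulfate 1.27 g; chloramphenicol 2.48 mL; sodium pyruvate 27.97 mL; calcium chloride 39.61 mL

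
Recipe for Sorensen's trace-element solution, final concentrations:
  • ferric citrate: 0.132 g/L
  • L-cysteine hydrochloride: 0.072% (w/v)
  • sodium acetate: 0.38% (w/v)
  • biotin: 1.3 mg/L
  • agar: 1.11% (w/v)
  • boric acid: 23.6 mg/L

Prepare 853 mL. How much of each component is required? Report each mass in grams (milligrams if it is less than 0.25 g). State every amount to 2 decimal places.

ferric citrate 112.60 mg; L-cysteine hydrochloride 0.61 g; sodium acetate 3.24 g; biotin 1.11 mg; agar 9.47 g; boric acid 20.13 mg

Scale factor relative to 1 L: 0.853.
ferric citrate: 0.132 g/L × 0.853 L = 0.112596 g = 112.60 mg
L-cysteine hydrochloride: 0.072 g per 100 mL × 853 mL ÷ 100 = 0.61 g
sodium acetate: 0.38 g per 100 mL × 853 mL ÷ 100 = 3.24 g
biotin: 1.3 mg/L × 0.853 L = 1.11 mg
agar: 1.11 g per 100 mL × 853 mL ÷ 100 = 9.47 g
boric acid: 23.6 mg/L × 0.853 L = 20.13 mg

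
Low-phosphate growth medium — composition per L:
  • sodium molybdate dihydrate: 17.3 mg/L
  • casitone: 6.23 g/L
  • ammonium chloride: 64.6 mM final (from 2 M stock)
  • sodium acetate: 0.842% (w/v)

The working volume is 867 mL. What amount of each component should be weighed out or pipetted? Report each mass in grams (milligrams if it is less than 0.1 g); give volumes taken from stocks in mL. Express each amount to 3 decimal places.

sodium molybdate dihydrate 14.999 mg; casitone 5.401 g; ammonium chloride 28.004 mL; sodium acetate 7.300 g

Scale factor relative to 1 L: 0.867.
sodium molybdate dihydrate: 17.3 mg/L × 0.867 L = 14.999 mg
casitone: 6.23 g/L × 0.867 L = 5.401 g
ammonium chloride: V = C2·V2/C1 = 64.6 mM × 867 mL ÷ 2000 mM = 28.004 mL
sodium acetate: 0.842 g per 100 mL × 867 mL ÷ 100 = 7.300 g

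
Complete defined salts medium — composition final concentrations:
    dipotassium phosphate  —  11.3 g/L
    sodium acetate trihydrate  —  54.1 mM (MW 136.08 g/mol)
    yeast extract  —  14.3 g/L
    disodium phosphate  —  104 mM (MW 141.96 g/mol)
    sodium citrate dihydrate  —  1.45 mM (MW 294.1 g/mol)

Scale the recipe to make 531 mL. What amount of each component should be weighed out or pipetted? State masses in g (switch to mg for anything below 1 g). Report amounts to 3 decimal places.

dipotassium phosphate 6.000 g; sodium acetate trihydrate 3.909 g; yeast extract 7.593 g; disodium phosphate 7.840 g; sodium citrate dihydrate 226.442 mg

Working volume: 531 mL = 0.531 L.
dipotassium phosphate: 11.3 g/L × 0.531 L = 6.000 g
sodium acetate trihydrate: 54.1 mmol/L × 136.08 g/mol × 0.531 L ÷ 1000 = 3.909 g
yeast extract: 14.3 g/L × 0.531 L = 7.593 g
disodium phosphate: 104 mmol/L × 141.96 g/mol × 0.531 L ÷ 1000 = 7.840 g
sodium citrate dihydrate: 1.45 mmol/L × 294.1 mg/mmol × 0.531 L = 226.442 mg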